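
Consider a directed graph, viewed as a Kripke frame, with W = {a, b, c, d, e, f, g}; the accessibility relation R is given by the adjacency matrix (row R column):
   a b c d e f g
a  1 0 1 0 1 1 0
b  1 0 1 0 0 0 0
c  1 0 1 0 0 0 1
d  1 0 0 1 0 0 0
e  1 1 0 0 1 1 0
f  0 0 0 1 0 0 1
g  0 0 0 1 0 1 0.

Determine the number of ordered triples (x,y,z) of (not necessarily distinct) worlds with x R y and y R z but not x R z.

22

Enumerating: (a,c,g), (a,e,b), (a,f,d), (a,f,g), (b,a,e), (b,a,f), (b,c,g), (c,a,e), (c,a,f), (c,g,d), (c,g,f), (d,a,c), … and 10 more.
Total: 22.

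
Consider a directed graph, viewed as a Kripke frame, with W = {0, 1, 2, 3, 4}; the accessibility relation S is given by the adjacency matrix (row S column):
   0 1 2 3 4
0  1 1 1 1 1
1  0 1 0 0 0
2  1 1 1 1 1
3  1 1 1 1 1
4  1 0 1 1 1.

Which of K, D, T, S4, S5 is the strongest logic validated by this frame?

Serial (axiom D): yes — every world has a successor (e.g. 0 S 0).
Reflexive (axiom T): yes — every world is S-related to itself.
Transitive (axiom 4): no — 4 S 0 and 0 S 1, but not 4 S 1.
Euclidean (axiom 5): no — 0 S 1 and 0 S 2, but not 1 S 2.
So F validates K, D, T; S4 would additionally require S to be transitive. The strongest is T.

T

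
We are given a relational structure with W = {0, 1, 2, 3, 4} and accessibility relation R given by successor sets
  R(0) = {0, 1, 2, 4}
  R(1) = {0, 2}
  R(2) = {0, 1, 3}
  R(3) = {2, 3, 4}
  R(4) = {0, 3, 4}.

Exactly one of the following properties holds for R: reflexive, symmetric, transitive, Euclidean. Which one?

Reflexive: no — 1 is not related to itself.
Symmetric: yes — every pair in R has its reverse in R.
Transitive: no — 0 R 2 and 2 R 3, but not 0 R 3.
Euclidean: no — 0 R 1 and 0 R 4, but not 1 R 4.
Only symmetric holds.

symmetric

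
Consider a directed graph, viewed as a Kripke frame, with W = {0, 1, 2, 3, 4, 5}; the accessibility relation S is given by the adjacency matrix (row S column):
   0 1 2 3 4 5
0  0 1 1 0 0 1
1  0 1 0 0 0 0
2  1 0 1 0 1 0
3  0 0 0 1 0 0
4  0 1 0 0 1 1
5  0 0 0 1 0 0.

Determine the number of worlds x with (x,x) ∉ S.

2

Enumerating: 0, 5.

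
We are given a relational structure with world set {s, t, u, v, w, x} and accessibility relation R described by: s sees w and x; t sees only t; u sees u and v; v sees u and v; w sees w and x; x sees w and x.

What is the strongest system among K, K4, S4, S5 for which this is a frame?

Transitive (axiom 4): yes — every two-step R-path is closed by a direct edge.
Reflexive (axiom T): no — s is not related to itself.
Euclidean (axiom 5): yes — any two successors of a common world are R-related.
So F validates K, K4; S4 would additionally require R to be reflexive. The strongest is K4.

K4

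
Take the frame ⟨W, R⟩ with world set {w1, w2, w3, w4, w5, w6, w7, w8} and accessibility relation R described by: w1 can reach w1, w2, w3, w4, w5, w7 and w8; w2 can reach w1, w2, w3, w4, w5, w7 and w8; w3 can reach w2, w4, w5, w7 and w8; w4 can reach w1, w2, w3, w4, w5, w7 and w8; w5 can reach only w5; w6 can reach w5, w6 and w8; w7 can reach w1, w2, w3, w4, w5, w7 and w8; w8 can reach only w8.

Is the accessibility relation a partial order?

Reflexive: no — w3 is not related to itself.
Transitive: no — w3 R w2 and w2 R w1, but not w3 R w1.
Antisymmetric: no — w1 R w2 and w2 R w1 with w1 ≠ w2.
So R is not a partial order.

No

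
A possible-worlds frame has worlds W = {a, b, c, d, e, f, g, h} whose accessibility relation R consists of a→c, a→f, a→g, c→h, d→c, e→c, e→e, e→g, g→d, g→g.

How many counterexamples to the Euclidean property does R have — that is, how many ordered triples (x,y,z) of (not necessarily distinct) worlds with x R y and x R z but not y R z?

Enumerating: (a,c,c), (a,c,f), (a,c,g), (a,f,c), (a,f,f), (a,f,g), (a,g,c), (a,g,f), (c,h,h), (d,c,c), (e,c,c), (e,c,e), (e,c,g), (e,g,c), (e,g,e), (g,d,d), (g,d,g).

17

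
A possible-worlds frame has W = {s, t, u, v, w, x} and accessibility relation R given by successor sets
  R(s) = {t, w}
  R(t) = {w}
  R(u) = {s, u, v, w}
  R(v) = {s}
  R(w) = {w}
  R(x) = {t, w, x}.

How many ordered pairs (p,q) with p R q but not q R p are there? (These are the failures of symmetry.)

9

Enumerating: (s,t), (s,w), (t,w), (u,s), (u,v), (u,w), (v,s), (x,t), (x,w).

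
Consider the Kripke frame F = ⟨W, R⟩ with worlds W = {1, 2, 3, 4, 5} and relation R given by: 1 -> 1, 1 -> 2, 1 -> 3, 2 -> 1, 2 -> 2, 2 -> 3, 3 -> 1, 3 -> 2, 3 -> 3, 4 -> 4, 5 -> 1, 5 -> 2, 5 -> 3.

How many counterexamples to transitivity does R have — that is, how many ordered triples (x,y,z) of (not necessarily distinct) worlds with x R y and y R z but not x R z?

0

R is transitive; there are no such tuples.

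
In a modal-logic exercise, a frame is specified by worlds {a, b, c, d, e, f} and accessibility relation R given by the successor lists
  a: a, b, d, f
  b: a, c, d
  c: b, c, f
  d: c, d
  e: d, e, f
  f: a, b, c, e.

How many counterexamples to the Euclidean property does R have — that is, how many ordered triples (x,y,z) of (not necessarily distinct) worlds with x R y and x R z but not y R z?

Enumerating: (a,b,b), (a,b,f), (a,d,a), (a,d,b), (a,d,f), (a,f,d), (a,f,f), (b,a,c), (b,c,a), (b,c,d), (b,d,a), (c,b,b), … and 16 more.
Total: 28.

28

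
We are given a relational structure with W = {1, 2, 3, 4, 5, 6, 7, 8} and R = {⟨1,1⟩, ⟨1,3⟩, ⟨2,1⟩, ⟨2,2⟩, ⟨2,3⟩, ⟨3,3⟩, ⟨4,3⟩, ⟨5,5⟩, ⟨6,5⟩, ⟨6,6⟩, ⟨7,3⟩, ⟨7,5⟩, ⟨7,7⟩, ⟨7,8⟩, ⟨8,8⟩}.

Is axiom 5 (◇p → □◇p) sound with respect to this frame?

By correspondence theory, 5 is valid on a frame iff R is Euclidean.
Euclidean: no — 2 R 3 and 2 R 1, but not 3 R 1.

No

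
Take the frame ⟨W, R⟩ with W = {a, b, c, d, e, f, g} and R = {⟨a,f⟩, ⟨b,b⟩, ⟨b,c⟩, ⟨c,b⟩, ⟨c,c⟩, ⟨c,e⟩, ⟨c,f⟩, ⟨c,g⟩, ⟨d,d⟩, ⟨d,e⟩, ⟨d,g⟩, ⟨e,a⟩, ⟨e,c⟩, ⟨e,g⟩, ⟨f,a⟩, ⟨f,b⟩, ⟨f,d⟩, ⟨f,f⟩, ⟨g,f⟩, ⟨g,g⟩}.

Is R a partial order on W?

No

Reflexive: no — a is not related to itself.
Transitive: no — a R f and f R b, but not a R b.
Antisymmetric: no — a R f and f R a with a ≠ f.
So R is not a partial order.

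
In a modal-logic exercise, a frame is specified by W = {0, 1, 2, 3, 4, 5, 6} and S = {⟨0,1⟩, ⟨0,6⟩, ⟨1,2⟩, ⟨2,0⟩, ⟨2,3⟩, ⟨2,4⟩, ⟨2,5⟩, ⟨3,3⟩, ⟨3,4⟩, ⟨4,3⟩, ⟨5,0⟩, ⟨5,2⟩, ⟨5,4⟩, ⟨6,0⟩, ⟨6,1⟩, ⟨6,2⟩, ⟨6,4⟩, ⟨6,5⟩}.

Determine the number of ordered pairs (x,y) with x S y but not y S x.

11

Enumerating: (0,1), (1,2), (2,0), (2,3), (2,4), (5,0), (5,4), (6,1), (6,2), (6,4), (6,5).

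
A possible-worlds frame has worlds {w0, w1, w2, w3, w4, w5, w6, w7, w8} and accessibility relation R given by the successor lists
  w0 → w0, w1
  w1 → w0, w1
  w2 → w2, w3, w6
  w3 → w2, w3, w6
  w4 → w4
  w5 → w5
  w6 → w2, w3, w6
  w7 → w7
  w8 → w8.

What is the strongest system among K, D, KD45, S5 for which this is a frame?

S5

Serial (axiom D): yes — every world has a successor (e.g. w0 R w0).
Euclidean (axiom 5): yes — any two successors of a common world are R-related.
Transitive (axiom 4): yes — every two-step R-path is closed by a direct edge.
Reflexive (axiom T): yes — every world is R-related to itself.
So F validates K, D, KD45, S5. The strongest is S5.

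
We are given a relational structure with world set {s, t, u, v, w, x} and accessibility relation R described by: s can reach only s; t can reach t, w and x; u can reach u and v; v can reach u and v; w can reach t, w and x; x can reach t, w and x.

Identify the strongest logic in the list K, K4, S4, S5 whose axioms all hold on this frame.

Transitive (axiom 4): yes — every two-step R-path is closed by a direct edge.
Reflexive (axiom T): yes — every world is R-related to itself.
Euclidean (axiom 5): yes — any two successors of a common world are R-related.
So F validates K, K4, S4, S5. The strongest is S5.

S5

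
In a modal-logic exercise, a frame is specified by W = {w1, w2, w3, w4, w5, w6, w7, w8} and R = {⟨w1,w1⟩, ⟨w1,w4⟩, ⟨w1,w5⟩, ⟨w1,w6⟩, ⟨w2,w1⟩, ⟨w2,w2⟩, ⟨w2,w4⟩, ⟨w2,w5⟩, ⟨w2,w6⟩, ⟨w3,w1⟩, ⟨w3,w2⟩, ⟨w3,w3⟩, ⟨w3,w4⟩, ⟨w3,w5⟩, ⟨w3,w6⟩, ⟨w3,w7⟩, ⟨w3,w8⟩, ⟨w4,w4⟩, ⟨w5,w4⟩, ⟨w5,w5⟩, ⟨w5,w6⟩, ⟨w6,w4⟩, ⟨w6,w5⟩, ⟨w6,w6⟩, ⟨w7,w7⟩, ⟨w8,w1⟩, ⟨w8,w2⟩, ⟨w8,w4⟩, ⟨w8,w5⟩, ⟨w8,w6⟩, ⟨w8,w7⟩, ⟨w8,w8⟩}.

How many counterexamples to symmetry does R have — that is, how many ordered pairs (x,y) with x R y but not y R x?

Enumerating: (w1,w4), (w1,w5), (w1,w6), (w2,w1), (w2,w4), (w2,w5), (w2,w6), (w3,w1), (w3,w2), (w3,w4), (w3,w5), (w3,w6), … and 10 more.
Total: 22.

22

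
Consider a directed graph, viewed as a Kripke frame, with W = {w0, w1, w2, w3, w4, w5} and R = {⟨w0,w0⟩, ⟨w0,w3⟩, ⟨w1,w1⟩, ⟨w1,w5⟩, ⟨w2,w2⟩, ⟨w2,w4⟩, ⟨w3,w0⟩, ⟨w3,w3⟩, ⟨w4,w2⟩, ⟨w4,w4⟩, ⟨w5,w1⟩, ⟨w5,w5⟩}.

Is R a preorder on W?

Reflexive: yes — every world is R-related to itself.
Transitive: yes — every two-step R-path is closed by a direct edge.
So R is a preorder.

Yes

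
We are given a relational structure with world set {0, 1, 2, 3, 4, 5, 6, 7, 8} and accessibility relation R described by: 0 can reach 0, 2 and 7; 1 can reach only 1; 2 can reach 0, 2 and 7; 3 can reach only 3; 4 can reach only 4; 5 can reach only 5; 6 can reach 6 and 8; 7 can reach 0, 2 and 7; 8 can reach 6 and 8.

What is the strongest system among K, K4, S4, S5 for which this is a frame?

Transitive (axiom 4): yes — every two-step R-path is closed by a direct edge.
Reflexive (axiom T): yes — every world is R-related to itself.
Euclidean (axiom 5): yes — any two successors of a common world are R-related.
So F validates K, K4, S4, S5. The strongest is S5.

S5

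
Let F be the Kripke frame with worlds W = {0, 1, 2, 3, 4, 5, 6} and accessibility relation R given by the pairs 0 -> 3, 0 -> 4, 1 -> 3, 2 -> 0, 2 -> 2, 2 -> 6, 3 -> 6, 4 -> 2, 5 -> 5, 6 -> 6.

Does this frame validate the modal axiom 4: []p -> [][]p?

Axiom 4 corresponds to the accessibility relation being transitive.
Transitive: no — 0 R 3 and 3 R 6, but not 0 R 6.

No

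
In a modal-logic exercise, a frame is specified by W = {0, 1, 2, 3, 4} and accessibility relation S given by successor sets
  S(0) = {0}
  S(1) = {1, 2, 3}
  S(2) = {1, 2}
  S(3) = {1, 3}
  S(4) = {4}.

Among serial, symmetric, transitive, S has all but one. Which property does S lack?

transitive

Serial: yes — every world has a successor (e.g. 0 S 0).
Symmetric: yes — every pair in S has its reverse in S.
Transitive: no — 2 S 1 and 1 S 3, but not 2 S 3.
Only transitive fails.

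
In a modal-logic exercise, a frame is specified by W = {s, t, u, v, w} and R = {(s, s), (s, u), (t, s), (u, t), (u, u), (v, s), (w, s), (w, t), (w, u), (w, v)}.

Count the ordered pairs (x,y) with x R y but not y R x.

Enumerating: (s,u), (t,s), (u,t), (v,s), (w,s), (w,t), (w,u), (w,v).

8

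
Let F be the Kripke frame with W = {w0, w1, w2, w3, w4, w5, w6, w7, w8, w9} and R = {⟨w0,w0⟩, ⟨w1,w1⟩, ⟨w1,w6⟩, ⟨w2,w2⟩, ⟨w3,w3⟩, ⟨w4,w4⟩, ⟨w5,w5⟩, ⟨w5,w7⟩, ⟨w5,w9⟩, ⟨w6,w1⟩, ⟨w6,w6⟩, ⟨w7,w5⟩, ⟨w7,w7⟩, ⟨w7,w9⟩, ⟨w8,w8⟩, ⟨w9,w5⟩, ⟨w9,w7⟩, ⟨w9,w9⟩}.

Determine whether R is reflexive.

Yes

Reflexive: yes — every world is R-related to itself.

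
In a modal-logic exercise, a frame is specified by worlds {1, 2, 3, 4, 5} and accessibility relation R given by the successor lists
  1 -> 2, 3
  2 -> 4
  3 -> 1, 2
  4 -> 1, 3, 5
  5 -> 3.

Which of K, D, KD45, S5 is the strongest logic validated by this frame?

D

Serial (axiom D): yes — every world has a successor (e.g. 1 R 2).
Euclidean (axiom 5): no — 1 R 2 and 1 R 3, but not 2 R 3.
Transitive (axiom 4): no — 1 R 2 and 2 R 4, but not 1 R 4.
Reflexive (axiom T): no — 1 is not related to itself.
So F validates K, D; KD45 would additionally require R to be Euclidean and transitive. The strongest is D.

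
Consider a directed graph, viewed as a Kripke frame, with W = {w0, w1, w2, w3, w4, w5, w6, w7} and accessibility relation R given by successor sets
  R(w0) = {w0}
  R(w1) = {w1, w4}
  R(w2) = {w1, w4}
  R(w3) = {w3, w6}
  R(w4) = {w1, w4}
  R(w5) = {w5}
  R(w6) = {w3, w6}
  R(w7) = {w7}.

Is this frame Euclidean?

Yes

Euclidean: yes — any two successors of a common world are R-related.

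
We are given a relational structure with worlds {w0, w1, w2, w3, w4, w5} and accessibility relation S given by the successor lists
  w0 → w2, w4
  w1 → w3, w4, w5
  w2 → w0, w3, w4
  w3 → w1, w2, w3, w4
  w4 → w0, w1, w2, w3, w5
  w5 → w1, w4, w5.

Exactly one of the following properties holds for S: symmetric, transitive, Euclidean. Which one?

Symmetric: yes — every pair in S has its reverse in S.
Transitive: no — w0 S w2 and w2 S w3, but not w0 S w3.
Euclidean: no — w1 S w3 and w1 S w5, but not w3 S w5.
Only symmetric holds.

symmetric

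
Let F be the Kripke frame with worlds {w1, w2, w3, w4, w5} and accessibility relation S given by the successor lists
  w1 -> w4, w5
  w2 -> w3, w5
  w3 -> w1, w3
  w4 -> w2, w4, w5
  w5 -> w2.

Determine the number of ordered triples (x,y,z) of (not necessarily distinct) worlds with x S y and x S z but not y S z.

12

Enumerating: (w1,w5,w4), (w1,w5,w5), (w2,w3,w5), (w2,w5,w3), (w2,w5,w5), (w3,w1,w1), (w3,w1,w3), (w4,w2,w2), (w4,w2,w4), (w4,w5,w4), (w4,w5,w5), (w5,w2,w2).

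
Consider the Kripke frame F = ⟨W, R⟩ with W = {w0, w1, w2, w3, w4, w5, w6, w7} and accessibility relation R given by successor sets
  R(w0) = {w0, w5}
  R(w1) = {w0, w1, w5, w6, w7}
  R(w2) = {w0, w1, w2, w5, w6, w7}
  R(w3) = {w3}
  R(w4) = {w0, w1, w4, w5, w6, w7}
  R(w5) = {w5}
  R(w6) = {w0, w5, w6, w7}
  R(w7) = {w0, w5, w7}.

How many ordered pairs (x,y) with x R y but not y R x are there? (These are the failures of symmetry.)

20

Enumerating: (w0,w5), (w1,w0), (w1,w5), (w1,w6), (w1,w7), (w2,w0), (w2,w1), (w2,w5), (w2,w6), (w2,w7), (w4,w0), (w4,w1), … and 8 more.
Total: 20.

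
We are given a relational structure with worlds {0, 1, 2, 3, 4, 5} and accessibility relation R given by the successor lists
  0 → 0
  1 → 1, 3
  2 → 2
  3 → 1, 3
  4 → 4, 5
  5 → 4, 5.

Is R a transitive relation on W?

Transitive: yes — every two-step R-path is closed by a direct edge.

Yes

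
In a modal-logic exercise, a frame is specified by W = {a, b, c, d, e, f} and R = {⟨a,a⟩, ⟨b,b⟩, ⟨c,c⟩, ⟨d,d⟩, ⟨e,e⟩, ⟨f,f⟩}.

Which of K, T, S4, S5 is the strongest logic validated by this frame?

S5

Reflexive (axiom T): yes — every world is R-related to itself.
Transitive (axiom 4): yes — every two-step R-path is closed by a direct edge.
Euclidean (axiom 5): yes — any two successors of a common world are R-related.
So F validates K, T, S4, S5. The strongest is S5.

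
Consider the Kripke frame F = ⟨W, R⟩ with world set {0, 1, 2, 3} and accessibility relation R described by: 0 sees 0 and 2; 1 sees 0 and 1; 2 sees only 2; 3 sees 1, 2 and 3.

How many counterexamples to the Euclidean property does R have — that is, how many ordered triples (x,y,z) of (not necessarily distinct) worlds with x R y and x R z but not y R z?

6

Enumerating: (0,2,0), (1,0,1), (3,1,2), (3,1,3), (3,2,1), (3,2,3).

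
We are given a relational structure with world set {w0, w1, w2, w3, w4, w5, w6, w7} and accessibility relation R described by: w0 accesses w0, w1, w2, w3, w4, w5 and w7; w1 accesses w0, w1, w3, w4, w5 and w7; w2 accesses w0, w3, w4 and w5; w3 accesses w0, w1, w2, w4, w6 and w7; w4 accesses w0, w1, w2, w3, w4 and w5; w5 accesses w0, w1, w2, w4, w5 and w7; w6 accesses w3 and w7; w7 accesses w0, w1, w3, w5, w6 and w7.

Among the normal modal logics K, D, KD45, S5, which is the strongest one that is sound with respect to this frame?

D

Serial (axiom D): yes — every world has a successor (e.g. w0 R w0).
Euclidean (axiom 5): no — w0 R w1 and w0 R w2, but not w1 R w2.
Transitive (axiom 4): no — w0 R w3 and w3 R w6, but not w0 R w6.
Reflexive (axiom T): no — w2 is not related to itself.
So F validates K, D; KD45 would additionally require R to be Euclidean and transitive. The strongest is D.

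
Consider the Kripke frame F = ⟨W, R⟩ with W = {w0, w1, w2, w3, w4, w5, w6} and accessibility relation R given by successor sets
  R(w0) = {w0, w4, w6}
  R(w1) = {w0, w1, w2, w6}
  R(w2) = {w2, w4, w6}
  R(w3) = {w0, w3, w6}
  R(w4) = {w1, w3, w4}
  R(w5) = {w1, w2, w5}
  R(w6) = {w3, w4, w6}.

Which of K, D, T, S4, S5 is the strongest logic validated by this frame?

T

Serial (axiom D): yes — every world has a successor (e.g. w0 R w0).
Reflexive (axiom T): yes — every world is R-related to itself.
Transitive (axiom 4): no — w0 R w4 and w4 R w1, but not w0 R w1.
Euclidean (axiom 5): no — w0 R w4 and w0 R w6, but not w4 R w6.
So F validates K, D, T; S4 would additionally require R to be transitive. The strongest is T.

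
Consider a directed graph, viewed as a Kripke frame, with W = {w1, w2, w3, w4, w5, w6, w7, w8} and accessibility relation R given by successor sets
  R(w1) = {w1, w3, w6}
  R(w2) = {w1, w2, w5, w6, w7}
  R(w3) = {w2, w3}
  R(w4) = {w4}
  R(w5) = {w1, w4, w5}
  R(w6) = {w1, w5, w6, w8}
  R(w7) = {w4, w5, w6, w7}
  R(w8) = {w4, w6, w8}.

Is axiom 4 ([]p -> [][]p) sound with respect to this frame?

No

Axiom 4 corresponds to the accessibility relation being transitive.
Transitive: no — w1 R w3 and w3 R w2, but not w1 R w2.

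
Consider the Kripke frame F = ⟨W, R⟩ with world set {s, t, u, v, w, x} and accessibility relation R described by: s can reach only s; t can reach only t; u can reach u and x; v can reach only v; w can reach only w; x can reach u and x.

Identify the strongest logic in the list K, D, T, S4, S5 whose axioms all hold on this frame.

Serial (axiom D): yes — every world has a successor (e.g. s R s).
Reflexive (axiom T): yes — every world is R-related to itself.
Transitive (axiom 4): yes — every two-step R-path is closed by a direct edge.
Euclidean (axiom 5): yes — any two successors of a common world are R-related.
So F validates K, D, T, S4, S5. The strongest is S5.

S5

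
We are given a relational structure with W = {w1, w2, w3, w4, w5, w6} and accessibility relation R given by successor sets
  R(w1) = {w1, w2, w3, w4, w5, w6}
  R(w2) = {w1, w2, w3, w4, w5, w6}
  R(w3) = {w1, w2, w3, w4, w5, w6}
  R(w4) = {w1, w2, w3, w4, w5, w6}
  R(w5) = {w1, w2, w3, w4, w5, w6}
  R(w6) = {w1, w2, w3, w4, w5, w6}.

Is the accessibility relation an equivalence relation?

Reflexive: yes — every world is R-related to itself.
Symmetric: yes — every pair in R has its reverse in R.
Transitive: yes — every two-step R-path is closed by a direct edge.
So R is an equivalence relation.

Yes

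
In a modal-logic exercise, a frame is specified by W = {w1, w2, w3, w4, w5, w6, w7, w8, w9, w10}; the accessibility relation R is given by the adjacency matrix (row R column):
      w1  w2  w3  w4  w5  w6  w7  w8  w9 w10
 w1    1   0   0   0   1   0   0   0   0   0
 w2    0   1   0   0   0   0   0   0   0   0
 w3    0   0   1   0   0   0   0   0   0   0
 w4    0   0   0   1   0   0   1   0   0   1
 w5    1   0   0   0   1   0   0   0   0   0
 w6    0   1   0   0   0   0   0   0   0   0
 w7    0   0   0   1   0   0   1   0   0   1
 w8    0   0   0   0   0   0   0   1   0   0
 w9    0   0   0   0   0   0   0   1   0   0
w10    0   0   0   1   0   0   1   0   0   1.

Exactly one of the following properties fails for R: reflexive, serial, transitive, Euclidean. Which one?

Reflexive: no — w6 is not related to itself.
Serial: yes — every world has a successor (e.g. w1 R w1).
Transitive: yes — every two-step R-path is closed by a direct edge.
Euclidean: yes — any two successors of a common world are R-related.
Only reflexive fails.

reflexive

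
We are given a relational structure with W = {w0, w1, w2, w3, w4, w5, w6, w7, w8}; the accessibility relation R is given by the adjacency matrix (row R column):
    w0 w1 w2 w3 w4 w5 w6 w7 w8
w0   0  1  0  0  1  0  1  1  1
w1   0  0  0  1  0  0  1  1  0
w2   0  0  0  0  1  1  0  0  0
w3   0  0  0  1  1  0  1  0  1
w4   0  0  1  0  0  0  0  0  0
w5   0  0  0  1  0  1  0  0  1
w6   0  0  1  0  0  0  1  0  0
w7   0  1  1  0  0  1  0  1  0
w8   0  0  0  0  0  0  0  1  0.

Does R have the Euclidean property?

No

Euclidean: no — w0 R w1 and w0 R w4, but not w1 R w4.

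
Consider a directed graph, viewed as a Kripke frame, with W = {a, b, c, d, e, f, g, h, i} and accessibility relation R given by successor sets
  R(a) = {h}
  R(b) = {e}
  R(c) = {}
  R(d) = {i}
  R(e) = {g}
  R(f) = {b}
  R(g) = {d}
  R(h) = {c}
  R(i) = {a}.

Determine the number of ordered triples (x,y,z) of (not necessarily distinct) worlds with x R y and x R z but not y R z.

8

Enumerating: (a,h,h), (b,e,e), (d,i,i), (e,g,g), (f,b,b), (g,d,d), (h,c,c), (i,a,a).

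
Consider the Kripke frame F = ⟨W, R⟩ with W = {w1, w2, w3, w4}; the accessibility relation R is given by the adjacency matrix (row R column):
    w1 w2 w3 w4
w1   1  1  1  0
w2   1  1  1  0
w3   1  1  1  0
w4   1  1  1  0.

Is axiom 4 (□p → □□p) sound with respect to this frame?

Yes

The schema 4 characterises exactly the transitive frames.
Transitive: yes — every two-step R-path is closed by a direct edge.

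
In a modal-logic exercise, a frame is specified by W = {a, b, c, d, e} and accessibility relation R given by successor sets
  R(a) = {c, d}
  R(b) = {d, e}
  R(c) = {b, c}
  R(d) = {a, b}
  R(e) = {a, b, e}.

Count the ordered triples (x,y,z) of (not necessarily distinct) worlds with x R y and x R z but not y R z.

Enumerating: (a,c,d), (a,d,c), (a,d,d), (b,d,d), (b,d,e), (b,e,d), (c,b,b), (c,b,c), (d,a,a), (d,a,b), (d,b,a), (d,b,b), (e,a,a), (e,a,b), (e,a,e), (e,b,a), (e,b,b).

17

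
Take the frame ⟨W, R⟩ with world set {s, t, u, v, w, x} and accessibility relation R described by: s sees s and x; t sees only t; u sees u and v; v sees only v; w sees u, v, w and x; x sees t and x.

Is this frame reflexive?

Yes

Reflexive: yes — every world is R-related to itself.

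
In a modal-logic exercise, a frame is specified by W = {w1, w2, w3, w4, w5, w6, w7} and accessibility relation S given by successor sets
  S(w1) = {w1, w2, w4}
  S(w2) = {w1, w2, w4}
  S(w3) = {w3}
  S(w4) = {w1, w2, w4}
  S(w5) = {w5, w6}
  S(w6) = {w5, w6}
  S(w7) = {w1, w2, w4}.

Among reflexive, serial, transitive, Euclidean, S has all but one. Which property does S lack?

reflexive

Reflexive: no — w7 is not related to itself.
Serial: yes — every world has a successor (e.g. w1 S w1).
Transitive: yes — every two-step S-path is closed by a direct edge.
Euclidean: yes — any two successors of a common world are S-related.
Only reflexive fails.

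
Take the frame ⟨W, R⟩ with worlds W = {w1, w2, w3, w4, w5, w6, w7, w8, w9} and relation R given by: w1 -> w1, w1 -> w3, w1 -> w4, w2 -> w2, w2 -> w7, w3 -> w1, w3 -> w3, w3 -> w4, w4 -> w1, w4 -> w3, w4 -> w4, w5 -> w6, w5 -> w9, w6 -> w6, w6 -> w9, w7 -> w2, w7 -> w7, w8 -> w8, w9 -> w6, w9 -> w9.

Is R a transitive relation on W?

Yes

Transitive: yes — every two-step R-path is closed by a direct edge.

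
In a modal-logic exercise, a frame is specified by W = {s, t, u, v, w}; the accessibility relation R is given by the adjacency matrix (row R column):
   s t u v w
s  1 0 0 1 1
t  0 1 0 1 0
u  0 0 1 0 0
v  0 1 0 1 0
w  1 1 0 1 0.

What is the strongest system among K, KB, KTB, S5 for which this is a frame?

Symmetric (axiom B): no — s R v but not v R s.
Reflexive (axiom T): no — w is not related to itself.
Euclidean (axiom 5): no — s R v and s R w, but not v R w.
So F validates K; KB would additionally require R to be symmetric. The strongest is K.

K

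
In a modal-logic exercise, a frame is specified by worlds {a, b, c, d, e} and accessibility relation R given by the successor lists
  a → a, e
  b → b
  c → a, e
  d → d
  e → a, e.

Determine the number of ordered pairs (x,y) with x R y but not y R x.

Enumerating: (c,a), (c,e).

2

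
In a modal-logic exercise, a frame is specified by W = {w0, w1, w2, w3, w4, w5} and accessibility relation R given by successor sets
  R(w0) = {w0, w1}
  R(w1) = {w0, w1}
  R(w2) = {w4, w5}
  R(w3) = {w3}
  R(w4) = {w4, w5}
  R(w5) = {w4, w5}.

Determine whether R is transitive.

Yes

Transitive: yes — every two-step R-path is closed by a direct edge.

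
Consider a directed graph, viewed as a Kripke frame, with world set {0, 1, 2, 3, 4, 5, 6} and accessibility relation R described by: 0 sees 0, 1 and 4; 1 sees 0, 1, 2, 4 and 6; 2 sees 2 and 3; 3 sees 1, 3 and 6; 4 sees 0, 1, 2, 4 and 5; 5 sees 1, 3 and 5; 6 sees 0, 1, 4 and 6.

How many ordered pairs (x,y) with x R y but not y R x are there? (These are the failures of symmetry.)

Enumerating: (1,2), (2,3), (3,1), (3,6), (4,2), (4,5), (5,1), (5,3), (6,0), (6,4).

10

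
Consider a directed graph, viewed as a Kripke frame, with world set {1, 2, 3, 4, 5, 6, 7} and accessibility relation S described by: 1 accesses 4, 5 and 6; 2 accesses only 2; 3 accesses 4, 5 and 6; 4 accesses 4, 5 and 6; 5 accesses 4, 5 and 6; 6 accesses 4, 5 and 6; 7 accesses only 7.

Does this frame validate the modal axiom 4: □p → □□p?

Yes

By correspondence theory, 4 is valid on a frame iff S is transitive.
Transitive: yes — every two-step S-path is closed by a direct edge.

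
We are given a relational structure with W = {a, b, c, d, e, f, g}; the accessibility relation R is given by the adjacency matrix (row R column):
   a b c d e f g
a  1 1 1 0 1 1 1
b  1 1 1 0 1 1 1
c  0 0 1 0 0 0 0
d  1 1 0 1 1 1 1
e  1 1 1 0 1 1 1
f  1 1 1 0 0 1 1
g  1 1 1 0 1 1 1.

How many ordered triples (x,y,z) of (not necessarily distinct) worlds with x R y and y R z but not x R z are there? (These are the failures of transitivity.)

8

Enumerating: (d,a,c), (d,b,c), (d,e,c), (d,f,c), (d,g,c), (f,a,e), (f,b,e), (f,g,e).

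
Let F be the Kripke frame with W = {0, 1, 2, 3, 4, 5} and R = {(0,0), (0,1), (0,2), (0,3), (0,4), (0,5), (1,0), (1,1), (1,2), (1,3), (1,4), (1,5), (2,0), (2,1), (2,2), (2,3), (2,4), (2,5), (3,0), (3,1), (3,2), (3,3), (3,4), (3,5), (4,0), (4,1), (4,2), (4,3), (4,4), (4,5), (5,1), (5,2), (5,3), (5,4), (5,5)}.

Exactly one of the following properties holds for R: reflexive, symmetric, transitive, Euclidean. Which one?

reflexive

Reflexive: yes — every world is R-related to itself.
Symmetric: no — 0 R 5 but not 5 R 0.
Transitive: no — 5 R 1 and 1 R 0, but not 5 R 0.
Euclidean: no — 1 R 5 and 1 R 0, but not 5 R 0.
Only reflexive holds.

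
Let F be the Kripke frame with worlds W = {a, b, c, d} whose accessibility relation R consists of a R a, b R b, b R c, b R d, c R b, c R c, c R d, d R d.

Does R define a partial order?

Reflexive: yes — every world is R-related to itself.
Transitive: yes — every two-step R-path is closed by a direct edge.
Antisymmetric: no — b R c and c R b with b ≠ c.
So R is not a partial order.

No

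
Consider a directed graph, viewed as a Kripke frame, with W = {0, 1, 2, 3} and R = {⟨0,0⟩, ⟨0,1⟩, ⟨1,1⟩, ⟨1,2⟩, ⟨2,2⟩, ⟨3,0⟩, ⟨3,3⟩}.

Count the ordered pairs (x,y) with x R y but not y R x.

3

Enumerating: (0,1), (1,2), (3,0).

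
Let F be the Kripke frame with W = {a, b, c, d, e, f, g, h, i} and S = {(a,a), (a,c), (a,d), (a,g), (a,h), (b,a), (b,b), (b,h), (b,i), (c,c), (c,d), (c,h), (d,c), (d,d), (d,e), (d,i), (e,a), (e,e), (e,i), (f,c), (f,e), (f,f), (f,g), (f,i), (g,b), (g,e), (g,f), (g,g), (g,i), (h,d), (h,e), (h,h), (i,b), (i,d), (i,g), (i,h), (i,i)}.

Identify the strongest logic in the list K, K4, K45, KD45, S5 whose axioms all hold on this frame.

K

Transitive (axiom 4): no — a S d and d S e, but not a S e.
Euclidean (axiom 5): no — a S c and a S g, but not c S g.
Serial (axiom D): yes — every world has a successor (e.g. a S a).
Reflexive (axiom T): yes — every world is S-related to itself.
So F validates K; K4 would additionally require S to be transitive. The strongest is K.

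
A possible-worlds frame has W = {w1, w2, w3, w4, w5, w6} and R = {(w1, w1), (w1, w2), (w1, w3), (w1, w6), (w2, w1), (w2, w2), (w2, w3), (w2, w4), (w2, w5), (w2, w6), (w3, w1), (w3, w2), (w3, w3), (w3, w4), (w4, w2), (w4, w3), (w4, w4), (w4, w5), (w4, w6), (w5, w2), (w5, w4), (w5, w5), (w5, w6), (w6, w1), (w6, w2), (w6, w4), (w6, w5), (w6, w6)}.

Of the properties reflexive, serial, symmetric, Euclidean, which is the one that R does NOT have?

Reflexive: yes — every world is R-related to itself.
Serial: yes — every world has a successor (e.g. w1 R w1).
Symmetric: yes — every pair in R has its reverse in R.
Euclidean: no — w1 R w3 and w1 R w6, but not w3 R w6.
Only Euclidean fails.

Euclidean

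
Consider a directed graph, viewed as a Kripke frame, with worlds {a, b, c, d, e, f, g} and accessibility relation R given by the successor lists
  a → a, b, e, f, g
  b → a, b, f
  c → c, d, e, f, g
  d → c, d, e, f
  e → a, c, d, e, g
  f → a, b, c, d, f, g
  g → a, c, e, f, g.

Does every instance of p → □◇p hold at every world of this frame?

Axiom B corresponds to the accessibility relation being symmetric.
Symmetric: yes — every pair in R has its reverse in R.

Yes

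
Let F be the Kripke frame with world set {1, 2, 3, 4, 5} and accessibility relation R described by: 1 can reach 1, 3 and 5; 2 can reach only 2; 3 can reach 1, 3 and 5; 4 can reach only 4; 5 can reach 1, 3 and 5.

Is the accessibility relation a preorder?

Yes

Reflexive: yes — every world is R-related to itself.
Transitive: yes — every two-step R-path is closed by a direct edge.
So R is a preorder.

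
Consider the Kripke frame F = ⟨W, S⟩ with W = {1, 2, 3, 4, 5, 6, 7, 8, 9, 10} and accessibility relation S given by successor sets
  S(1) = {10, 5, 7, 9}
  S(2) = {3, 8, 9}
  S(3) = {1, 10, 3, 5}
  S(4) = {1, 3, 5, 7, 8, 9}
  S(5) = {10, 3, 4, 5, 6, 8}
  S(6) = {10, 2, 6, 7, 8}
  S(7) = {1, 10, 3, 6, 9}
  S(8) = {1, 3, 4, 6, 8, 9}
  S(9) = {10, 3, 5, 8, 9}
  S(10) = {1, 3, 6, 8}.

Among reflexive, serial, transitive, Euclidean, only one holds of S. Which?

serial

Reflexive: no — 1 is not related to itself.
Serial: yes — every world has a successor (e.g. 1 S 10).
Transitive: no — 1 S 10 and 10 S 3, but not 1 S 3.
Euclidean: no — 1 S 10 and 1 S 5, but not 10 S 5.
Only serial holds.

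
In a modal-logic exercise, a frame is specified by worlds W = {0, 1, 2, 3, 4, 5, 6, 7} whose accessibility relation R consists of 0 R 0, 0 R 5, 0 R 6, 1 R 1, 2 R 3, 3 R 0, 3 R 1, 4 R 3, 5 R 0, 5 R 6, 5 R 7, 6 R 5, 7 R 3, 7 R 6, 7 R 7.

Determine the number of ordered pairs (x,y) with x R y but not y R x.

Enumerating: (0,6), (2,3), (3,0), (3,1), (4,3), (5,7), (7,3), (7,6).

8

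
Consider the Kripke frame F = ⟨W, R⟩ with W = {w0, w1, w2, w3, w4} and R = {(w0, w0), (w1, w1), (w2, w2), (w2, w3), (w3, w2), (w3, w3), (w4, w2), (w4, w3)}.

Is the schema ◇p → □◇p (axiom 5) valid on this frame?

Yes

Axiom 5 corresponds to the accessibility relation being Euclidean.
Euclidean: yes — any two successors of a common world are R-related.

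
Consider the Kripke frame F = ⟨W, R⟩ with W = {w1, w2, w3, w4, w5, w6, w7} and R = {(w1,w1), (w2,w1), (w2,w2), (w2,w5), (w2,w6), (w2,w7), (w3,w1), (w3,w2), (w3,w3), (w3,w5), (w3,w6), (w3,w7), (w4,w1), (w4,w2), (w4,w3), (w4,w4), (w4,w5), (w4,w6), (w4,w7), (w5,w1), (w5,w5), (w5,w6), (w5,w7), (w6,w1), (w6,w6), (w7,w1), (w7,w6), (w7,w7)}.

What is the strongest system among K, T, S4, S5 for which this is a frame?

S4

Reflexive (axiom T): yes — every world is R-related to itself.
Transitive (axiom 4): yes — every two-step R-path is closed by a direct edge.
Euclidean (axiom 5): no — w2 R w1 and w2 R w5, but not w1 R w5.
So F validates K, T, S4; S5 would additionally require R to be Euclidean. The strongest is S4.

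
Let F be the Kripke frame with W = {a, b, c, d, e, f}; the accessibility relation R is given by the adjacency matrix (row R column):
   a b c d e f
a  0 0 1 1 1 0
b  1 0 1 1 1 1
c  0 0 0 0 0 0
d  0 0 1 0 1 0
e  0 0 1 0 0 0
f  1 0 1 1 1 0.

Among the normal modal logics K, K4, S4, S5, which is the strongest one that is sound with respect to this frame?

K4

Transitive (axiom 4): yes — every two-step R-path is closed by a direct edge.
Reflexive (axiom T): no — a is not related to itself.
Euclidean (axiom 5): no — a R c and a R d, but not c R d.
So F validates K, K4; S4 would additionally require R to be reflexive. The strongest is K4.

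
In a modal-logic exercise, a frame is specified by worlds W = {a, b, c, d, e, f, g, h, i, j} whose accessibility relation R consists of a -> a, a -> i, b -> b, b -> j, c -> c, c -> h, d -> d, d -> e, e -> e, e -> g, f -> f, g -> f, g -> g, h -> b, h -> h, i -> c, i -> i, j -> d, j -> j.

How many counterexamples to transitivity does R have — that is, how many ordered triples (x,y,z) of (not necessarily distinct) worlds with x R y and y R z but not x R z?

8

Enumerating: (a,i,c), (b,j,d), (c,h,b), (d,e,g), (e,g,f), (h,b,j), (i,c,h), (j,d,e).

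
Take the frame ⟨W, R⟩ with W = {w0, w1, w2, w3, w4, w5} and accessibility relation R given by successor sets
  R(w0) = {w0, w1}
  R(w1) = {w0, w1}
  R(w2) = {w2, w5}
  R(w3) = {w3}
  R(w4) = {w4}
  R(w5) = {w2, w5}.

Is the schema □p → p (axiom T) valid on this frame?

By correspondence theory, T is valid on a frame iff R is reflexive.
Reflexive: yes — every world is R-related to itself.

Yes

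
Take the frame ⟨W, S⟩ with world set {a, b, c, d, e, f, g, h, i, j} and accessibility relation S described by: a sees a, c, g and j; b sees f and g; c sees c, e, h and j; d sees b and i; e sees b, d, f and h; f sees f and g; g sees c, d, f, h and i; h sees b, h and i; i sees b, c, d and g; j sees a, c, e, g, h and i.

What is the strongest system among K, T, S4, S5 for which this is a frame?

K

Reflexive (axiom T): no — b is not related to itself.
Transitive (axiom 4): no — a S c and c S e, but not a S e.
Euclidean (axiom 5): no — a S c and a S g, but not c S g.
So F validates K; T would additionally require S to be reflexive. The strongest is K.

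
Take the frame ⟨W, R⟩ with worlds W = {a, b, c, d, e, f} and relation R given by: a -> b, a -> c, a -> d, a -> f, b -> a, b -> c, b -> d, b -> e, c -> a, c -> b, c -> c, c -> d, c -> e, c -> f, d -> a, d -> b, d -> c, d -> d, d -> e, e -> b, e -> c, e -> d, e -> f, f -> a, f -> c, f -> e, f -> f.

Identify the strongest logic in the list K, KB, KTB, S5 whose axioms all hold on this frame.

Symmetric (axiom B): yes — every pair in R has its reverse in R.
Reflexive (axiom T): no — a is not related to itself.
Euclidean (axiom 5): no — a R b and a R f, but not b R f.
So F validates K, KB; KTB would additionally require R to be reflexive. The strongest is KB.

KB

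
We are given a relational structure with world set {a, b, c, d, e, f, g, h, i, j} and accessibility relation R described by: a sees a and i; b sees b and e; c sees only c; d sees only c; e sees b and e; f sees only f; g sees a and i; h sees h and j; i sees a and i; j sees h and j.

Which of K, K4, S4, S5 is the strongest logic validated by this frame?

Transitive (axiom 4): yes — every two-step R-path is closed by a direct edge.
Reflexive (axiom T): no — d is not related to itself.
Euclidean (axiom 5): yes — any two successors of a common world are R-related.
So F validates K, K4; S4 would additionally require R to be reflexive. The strongest is K4.

K4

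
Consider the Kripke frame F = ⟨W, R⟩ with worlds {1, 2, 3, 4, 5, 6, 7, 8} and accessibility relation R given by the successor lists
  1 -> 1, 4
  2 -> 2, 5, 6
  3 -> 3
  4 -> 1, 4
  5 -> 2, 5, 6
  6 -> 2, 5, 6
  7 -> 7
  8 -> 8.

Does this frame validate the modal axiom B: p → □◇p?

By correspondence theory, B is valid on a frame iff R is symmetric.
Symmetric: yes — every pair in R has its reverse in R.

Yes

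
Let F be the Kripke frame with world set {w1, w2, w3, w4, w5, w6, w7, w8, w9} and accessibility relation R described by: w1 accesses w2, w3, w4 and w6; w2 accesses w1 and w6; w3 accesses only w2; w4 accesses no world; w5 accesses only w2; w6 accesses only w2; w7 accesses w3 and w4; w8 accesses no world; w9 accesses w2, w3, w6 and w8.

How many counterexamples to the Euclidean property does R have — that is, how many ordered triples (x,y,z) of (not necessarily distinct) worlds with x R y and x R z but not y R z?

36

Enumerating: (w1,w2,w2), (w1,w2,w3), (w1,w2,w4), (w1,w3,w3), (w1,w3,w4), (w1,w3,w6), (w1,w4,w2), (w1,w4,w3), (w1,w4,w4), (w1,w4,w6), (w1,w6,w3), (w1,w6,w4), … and 24 more.
Total: 36.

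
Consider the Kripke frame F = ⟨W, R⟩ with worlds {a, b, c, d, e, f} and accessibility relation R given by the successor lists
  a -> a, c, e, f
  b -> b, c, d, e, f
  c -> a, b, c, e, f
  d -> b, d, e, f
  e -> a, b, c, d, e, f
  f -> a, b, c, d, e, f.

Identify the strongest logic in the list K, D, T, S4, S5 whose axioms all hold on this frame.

Serial (axiom D): yes — every world has a successor (e.g. a R a).
Reflexive (axiom T): yes — every world is R-related to itself.
Transitive (axiom 4): no — a R c and c R b, but not a R b.
Euclidean (axiom 5): no — b R c and b R d, but not c R d.
So F validates K, D, T; S4 would additionally require R to be transitive. The strongest is T.

T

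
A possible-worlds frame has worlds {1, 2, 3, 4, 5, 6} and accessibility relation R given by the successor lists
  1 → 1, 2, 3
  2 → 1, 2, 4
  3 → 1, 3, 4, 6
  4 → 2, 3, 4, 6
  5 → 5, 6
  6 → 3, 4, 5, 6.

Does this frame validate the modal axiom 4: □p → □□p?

No

By correspondence theory, 4 is valid on a frame iff R is transitive.
Transitive: no — 1 R 2 and 2 R 4, but not 1 R 4.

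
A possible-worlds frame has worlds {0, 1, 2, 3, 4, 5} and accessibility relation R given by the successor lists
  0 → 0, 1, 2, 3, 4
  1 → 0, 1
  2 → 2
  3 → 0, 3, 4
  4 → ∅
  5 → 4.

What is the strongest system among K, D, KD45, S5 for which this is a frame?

K

Serial (axiom D): no — 4 has no R-successor.
Euclidean (axiom 5): no — 0 R 1 and 0 R 2, but not 1 R 2.
Transitive (axiom 4): no — 1 R 0 and 0 R 2, but not 1 R 2.
Reflexive (axiom T): no — 4 is not related to itself.
So F validates K; D would additionally require R to be serial. The strongest is K.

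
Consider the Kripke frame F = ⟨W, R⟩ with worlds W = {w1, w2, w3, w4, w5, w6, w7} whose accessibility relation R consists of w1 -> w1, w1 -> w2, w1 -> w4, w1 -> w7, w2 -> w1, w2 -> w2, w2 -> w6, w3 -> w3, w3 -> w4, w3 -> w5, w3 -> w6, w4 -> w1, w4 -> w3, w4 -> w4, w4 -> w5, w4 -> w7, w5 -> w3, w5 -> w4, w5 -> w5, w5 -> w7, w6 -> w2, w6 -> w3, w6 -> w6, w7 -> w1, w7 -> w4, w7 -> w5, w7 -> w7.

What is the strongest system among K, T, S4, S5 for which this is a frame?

Reflexive (axiom T): yes — every world is R-related to itself.
Transitive (axiom 4): no — w1 R w2 and w2 R w6, but not w1 R w6.
Euclidean (axiom 5): no — w1 R w2 and w1 R w4, but not w2 R w4.
So F validates K, T; S4 would additionally require R to be transitive. The strongest is T.

T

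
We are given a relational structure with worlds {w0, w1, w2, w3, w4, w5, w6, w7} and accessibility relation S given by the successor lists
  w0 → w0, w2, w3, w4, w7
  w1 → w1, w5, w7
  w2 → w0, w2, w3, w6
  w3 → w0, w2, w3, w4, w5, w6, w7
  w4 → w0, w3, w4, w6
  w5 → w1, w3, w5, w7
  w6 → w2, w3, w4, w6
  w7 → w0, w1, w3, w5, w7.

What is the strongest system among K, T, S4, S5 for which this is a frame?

Reflexive (axiom T): yes — every world is S-related to itself.
Transitive (axiom 4): no — w0 S w2 and w2 S w6, but not w0 S w6.
Euclidean (axiom 5): no — w0 S w2 and w0 S w4, but not w2 S w4.
So F validates K, T; S4 would additionally require S to be transitive. The strongest is T.

T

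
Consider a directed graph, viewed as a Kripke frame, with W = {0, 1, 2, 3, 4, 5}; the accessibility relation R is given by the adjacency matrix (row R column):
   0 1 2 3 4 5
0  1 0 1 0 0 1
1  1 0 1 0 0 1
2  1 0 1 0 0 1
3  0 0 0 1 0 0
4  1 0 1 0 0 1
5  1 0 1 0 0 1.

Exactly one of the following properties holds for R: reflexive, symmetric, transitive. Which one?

Reflexive: no — 1 is not related to itself.
Symmetric: no — 1 R 0 but not 0 R 1.
Transitive: yes — every two-step R-path is closed by a direct edge.
Only transitive holds.

transitive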